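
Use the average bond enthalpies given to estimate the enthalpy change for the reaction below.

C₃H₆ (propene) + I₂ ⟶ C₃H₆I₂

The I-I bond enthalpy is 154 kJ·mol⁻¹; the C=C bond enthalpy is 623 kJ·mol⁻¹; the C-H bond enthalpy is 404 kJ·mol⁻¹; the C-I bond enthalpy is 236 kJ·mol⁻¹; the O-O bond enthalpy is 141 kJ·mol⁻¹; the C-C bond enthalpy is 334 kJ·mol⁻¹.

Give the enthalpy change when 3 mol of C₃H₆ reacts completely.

Bonds broken (reactants):
  C-C: 1 × 334 = 334
  C-H: 6 × 404 = 2424
  C=C: 1 × 623 = 623
  I-I: 1 × 154 = 154
  Σ(broken) = 3535 kJ
Bonds formed (products):
  C-C: 2 × 334 = 668
  C-H: 6 × 404 = 2424
  C-I: 2 × 236 = 472
  Σ(formed) = 3564 kJ
ΔH = Σ(broken) − Σ(formed) = 3535 − 3564 = −29 kJ
For 3× the reaction as written: 3 × (−29) = −87 kJ

ΔH = −87 kJ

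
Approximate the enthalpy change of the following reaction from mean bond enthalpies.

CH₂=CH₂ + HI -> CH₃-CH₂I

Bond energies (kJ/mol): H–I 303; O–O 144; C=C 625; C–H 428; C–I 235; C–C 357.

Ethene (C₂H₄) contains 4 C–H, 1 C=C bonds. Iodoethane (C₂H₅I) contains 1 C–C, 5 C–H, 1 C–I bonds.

Bonds broken (reactants):
  C–H: 4 × 428 = 1712
  C=C: 1 × 625 = 625
  H–I: 1 × 303 = 303
  Σ(broken) = 2640 kJ
Bonds formed (products):
  C–C: 1 × 357 = 357
  C–H: 5 × 428 = 2140
  C–I: 1 × 235 = 235
  Σ(formed) = 2732 kJ
ΔH = Σ(broken) − Σ(formed) = 2640 − 2732 = −92 kJ

ΔH ≈ −92 kJ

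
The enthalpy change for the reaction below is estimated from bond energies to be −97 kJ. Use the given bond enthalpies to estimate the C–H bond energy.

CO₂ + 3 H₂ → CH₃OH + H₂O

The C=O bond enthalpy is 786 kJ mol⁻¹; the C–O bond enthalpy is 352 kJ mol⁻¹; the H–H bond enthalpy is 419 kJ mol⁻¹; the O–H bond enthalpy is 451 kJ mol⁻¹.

Let D be the C–H bond energy.
Σ(broken) = 2×786 + 3×419 = 2829
Σ(formed) = 3×D + 1×352 + 3×451 = 1705 + 3D
ΔH = Σ(broken) − Σ(formed) = (2829) − (1705 + 3D) = +1124 − 3D
Setting this equal to −97 kJ gives 3D = 1221, so D = 407 kJ/mol.

D(C–H) ≈ 407 kJ/mol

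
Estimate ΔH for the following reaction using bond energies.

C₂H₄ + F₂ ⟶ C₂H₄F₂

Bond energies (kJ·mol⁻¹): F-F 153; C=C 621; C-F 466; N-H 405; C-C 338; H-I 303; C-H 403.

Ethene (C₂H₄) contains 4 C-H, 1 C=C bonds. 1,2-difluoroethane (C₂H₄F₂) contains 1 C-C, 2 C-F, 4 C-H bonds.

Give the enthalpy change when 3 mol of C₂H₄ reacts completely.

Bonds broken (reactants):
  C-H: 4 × 403 = 1612
  C=C: 1 × 621 = 621
  F-F: 1 × 153 = 153
  Σ(broken) = 2386 kJ
Bonds formed (products):
  C-C: 1 × 338 = 338
  C-F: 2 × 466 = 932
  C-H: 4 × 403 = 1612
  Σ(formed) = 2882 kJ
ΔH = Σ(broken) − Σ(formed) = 2386 − 2882 = −496 kJ
For 3× the reaction as written: 3 × (−496) = −1488 kJ

ΔH = −1488 kJ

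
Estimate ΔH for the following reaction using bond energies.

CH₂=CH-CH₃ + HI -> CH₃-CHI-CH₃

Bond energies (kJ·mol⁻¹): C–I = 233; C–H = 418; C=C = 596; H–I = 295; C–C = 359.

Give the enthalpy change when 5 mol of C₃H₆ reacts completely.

Bonds broken (reactants):
  C–C: 1 × 359 = 359
  C–H: 6 × 418 = 2508
  C=C: 1 × 596 = 596
  H–I: 1 × 295 = 295
  Σ(broken) = 3758 kJ
Bonds formed (products):
  C–C: 2 × 359 = 718
  C–H: 7 × 418 = 2926
  C–I: 1 × 233 = 233
  Σ(formed) = 3877 kJ
ΔH = Σ(broken) − Σ(formed) = 3758 − 3877 = −119 kJ
For 5× the reaction as written: 5 × (−119) = −595 kJ

ΔH = −595 kJ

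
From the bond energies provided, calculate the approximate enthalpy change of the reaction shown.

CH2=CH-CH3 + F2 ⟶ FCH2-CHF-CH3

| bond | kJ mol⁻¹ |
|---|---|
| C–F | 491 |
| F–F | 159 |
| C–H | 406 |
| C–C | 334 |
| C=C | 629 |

Bonds broken (reactants):
  C–C: 1 × 334 = 334
  C–H: 6 × 406 = 2436
  C=C: 1 × 629 = 629
  F–F: 1 × 159 = 159
  Σ(broken) = 3558 kJ
Bonds formed (products):
  C–C: 2 × 334 = 668
  C–F: 2 × 491 = 982
  C–H: 6 × 406 = 2436
  Σ(formed) = 4086 kJ
ΔH = Σ(broken) − Σ(formed) = 3558 − 4086 = −528 kJ

ΔH ≈ −528 kJ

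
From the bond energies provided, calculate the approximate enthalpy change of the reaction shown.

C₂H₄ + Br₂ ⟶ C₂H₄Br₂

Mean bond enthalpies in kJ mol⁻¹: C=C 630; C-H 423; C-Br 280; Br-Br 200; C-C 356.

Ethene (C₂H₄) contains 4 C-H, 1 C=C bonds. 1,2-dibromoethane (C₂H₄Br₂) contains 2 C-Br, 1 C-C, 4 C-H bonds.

Bonds broken (reactants):
  Br-Br: 1 × 200 = 200
  C-H: 4 × 423 = 1692
  C=C: 1 × 630 = 630
  Σ(broken) = 2522 kJ
Bonds formed (products):
  C-Br: 2 × 280 = 560
  C-C: 1 × 356 = 356
  C-H: 4 × 423 = 1692
  Σ(formed) = 2608 kJ
ΔH = Σ(broken) − Σ(formed) = 2522 − 2608 = −86 kJ

ΔH ≈ −86 kJ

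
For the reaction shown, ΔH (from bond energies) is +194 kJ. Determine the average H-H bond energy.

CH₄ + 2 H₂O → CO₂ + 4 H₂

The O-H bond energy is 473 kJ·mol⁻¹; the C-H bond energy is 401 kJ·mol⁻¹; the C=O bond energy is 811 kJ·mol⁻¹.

D(H-H) ≈ 420 kJ/mol

Let D be the H-H bond energy.
Σ(broken) = 4×401 + 4×473 = 3496
Σ(formed) = 2×811 + 4×D = 1622 + 4D
ΔH = Σ(broken) − Σ(formed) = (3496) − (1622 + 4D) = +1874 − 4D
Setting this equal to +194 kJ gives 4D = 1680, so D = 420 kJ/mol.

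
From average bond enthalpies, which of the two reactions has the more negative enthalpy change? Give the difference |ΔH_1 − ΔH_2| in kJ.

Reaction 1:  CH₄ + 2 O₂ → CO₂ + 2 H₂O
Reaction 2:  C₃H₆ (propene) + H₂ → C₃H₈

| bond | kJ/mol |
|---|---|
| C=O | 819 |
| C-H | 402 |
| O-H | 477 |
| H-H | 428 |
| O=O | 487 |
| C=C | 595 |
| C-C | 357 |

Reaction 1:
  Bonds broken (reactants):
    C-H: 4 × 402 = 1608
    O=O: 2 × 487 = 974
    Σ(broken) = 2582 kJ
  Bonds formed (products):
    C=O: 2 × 819 = 1638
    O-H: 4 × 477 = 1908
    Σ(formed) = 3546 kJ
  ΔH_1 = 2582 − 3546 = −964 kJ
Reaction 2:
  Bonds broken (reactants):
    C-C: 1 × 357 = 357
    C-H: 6 × 402 = 2412
    C=C: 1 × 595 = 595
    H-H: 1 × 428 = 428
    Σ(broken) = 3792 kJ
  Bonds formed (products):
    C-C: 2 × 357 = 714
    C-H: 8 × 402 = 3216
    Σ(formed) = 3930 kJ
  ΔH_2 = 3792 − 3930 = −138 kJ
ΔH_1 − ΔH_2 = −826 kJ, so reaction 1 has the more negative ΔH; |ΔH_1 − ΔH_2| = 826 kJ.

Reaction 1, by 826 kJ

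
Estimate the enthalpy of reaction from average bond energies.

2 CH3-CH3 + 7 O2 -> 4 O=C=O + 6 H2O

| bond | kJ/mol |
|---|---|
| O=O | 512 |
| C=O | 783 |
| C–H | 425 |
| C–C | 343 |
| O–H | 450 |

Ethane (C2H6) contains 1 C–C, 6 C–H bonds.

Bonds broken (reactants):
  C–C: 2 × 343 = 686
  C–H: 12 × 425 = 5100
  O=O: 7 × 512 = 3584
  Σ(broken) = 9370 kJ
Bonds formed (products):
  C=O: 8 × 783 = 6264
  O–H: 12 × 450 = 5400
  Σ(formed) = 11664 kJ
ΔH = Σ(broken) − Σ(formed) = 9370 − 11664 = −2294 kJ

ΔH ≈ −2294 kJ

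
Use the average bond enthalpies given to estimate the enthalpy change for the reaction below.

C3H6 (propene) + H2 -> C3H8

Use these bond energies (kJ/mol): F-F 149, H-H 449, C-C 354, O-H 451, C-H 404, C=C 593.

ΔH ≈ −120 kJ

Bonds broken (reactants):
  C-C: 1 × 354 = 354
  C-H: 6 × 404 = 2424
  C=C: 1 × 593 = 593
  H-H: 1 × 449 = 449
  Σ(broken) = 3820 kJ
Bonds formed (products):
  C-C: 2 × 354 = 708
  C-H: 8 × 404 = 3232
  Σ(formed) = 3940 kJ
ΔH = Σ(broken) − Σ(formed) = 3820 − 3940 = −120 kJ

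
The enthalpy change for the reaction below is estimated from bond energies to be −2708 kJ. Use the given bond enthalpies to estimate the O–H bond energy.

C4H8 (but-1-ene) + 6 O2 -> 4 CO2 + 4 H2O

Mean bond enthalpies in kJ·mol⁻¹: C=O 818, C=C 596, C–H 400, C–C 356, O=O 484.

D(O–H) ≈ 447 kJ/mol

Let D be the O–H bond energy.
Σ(broken) = 2×356 + 8×400 + 1×596 + 6×484 = 7412
Σ(formed) = 8×818 + 8×D = 6544 + 8D
ΔH = Σ(broken) − Σ(formed) = (7412) − (6544 + 8D) = +868 − 8D
Setting this equal to −2708 kJ gives 8D = 3576, so D = 447 kJ/mol.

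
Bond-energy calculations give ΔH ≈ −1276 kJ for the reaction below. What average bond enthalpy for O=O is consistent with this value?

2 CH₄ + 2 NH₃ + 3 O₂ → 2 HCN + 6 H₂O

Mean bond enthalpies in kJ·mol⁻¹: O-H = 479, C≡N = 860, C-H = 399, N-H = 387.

D(O=O) ≈ 492 kJ/mol

Let D be the O=O bond energy.
Σ(broken) = 8×399 + 6×387 + 3×D = 5514 + 3D
Σ(formed) = 2×860 + 2×399 + 12×479 = 8266
ΔH = Σ(broken) − Σ(formed) = (5514 + 3D) − (8266) = −2752 + 3D
Setting this equal to −1276 kJ gives 3D = 1476, so D = 492 kJ/mol.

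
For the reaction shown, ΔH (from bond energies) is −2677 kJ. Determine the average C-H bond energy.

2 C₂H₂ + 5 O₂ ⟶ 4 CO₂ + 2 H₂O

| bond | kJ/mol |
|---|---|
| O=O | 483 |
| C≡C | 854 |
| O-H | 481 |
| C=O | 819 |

D(C-H) ≈ 419 kJ/mol

Let D be the C-H bond energy.
Σ(broken) = 2×854 + 4×D + 5×483 = 4123 + 4D
Σ(formed) = 8×819 + 4×481 = 8476
ΔH = Σ(broken) − Σ(formed) = (4123 + 4D) − (8476) = −4353 + 4D
Setting this equal to −2677 kJ gives 4D = 1676, so D = 419 kJ/mol.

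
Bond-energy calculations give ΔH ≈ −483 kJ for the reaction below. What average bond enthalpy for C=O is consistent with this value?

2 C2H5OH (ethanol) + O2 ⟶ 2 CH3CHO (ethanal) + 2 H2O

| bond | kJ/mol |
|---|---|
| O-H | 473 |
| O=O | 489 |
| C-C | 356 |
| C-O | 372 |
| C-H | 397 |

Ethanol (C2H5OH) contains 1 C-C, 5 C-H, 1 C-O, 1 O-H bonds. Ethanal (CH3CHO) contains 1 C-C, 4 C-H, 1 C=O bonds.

D(C=O) ≈ 782 kJ/mol

Let D be the C=O bond energy.
Σ(broken) = 2×356 + 10×397 + 2×372 + 2×473 + 1×489 = 6861
Σ(formed) = 2×356 + 8×397 + 2×D + 4×473 = 5780 + 2D
ΔH = Σ(broken) − Σ(formed) = (6861) − (5780 + 2D) = +1081 − 2D
Setting this equal to −483 kJ gives 2D = 1564, so D = 782 kJ/mol.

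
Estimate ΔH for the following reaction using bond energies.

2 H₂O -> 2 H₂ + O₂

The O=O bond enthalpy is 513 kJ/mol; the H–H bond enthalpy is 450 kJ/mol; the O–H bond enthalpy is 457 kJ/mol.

Bonds broken (reactants):
  O–H: 4 × 457 = 1828
  Σ(broken) = 1828 kJ
Bonds formed (products):
  H–H: 2 × 450 = 900
  O=O: 1 × 513 = 513
  Σ(formed) = 1413 kJ
ΔH = Σ(broken) − Σ(formed) = 1828 − 1413 = +415 kJ

ΔH ≈ +415 kJ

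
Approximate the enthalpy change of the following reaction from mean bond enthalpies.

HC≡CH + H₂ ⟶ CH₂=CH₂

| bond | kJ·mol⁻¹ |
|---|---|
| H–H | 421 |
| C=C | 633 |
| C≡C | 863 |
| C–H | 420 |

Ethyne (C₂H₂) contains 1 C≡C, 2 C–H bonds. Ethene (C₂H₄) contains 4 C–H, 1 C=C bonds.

Bonds broken (reactants):
  C≡C: 1 × 863 = 863
  C–H: 2 × 420 = 840
  H–H: 1 × 421 = 421
  Σ(broken) = 2124 kJ
Bonds formed (products):
  C–H: 4 × 420 = 1680
  C=C: 1 × 633 = 633
  Σ(formed) = 2313 kJ
ΔH = Σ(broken) − Σ(formed) = 2124 − 2313 = −189 kJ

ΔH ≈ −189 kJ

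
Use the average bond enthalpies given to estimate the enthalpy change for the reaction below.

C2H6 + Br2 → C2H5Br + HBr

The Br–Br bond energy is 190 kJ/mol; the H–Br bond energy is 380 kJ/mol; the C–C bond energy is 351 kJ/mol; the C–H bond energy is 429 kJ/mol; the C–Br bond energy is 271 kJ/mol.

Bonds broken (reactants):
  Br–Br: 1 × 190 = 190
  C–C: 1 × 351 = 351
  C–H: 6 × 429 = 2574
  Σ(broken) = 3115 kJ
Bonds formed (products):
  C–Br: 1 × 271 = 271
  C–C: 1 × 351 = 351
  C–H: 5 × 429 = 2145
  H–Br: 1 × 380 = 380
  Σ(formed) = 3147 kJ
ΔH = Σ(broken) − Σ(formed) = 3115 − 3147 = −32 kJ

ΔH ≈ −32 kJ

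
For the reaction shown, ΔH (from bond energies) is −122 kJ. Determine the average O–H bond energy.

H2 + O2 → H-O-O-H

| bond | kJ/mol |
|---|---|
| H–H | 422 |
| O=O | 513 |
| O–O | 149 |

Let D be the O–H bond energy.
Σ(broken) = 1×422 + 1×513 = 935
Σ(formed) = 2×D + 1×149 = 149 + 2D
ΔH = Σ(broken) − Σ(formed) = (935) − (149 + 2D) = +786 − 2D
Setting this equal to −122 kJ gives 2D = 908, so D = 454 kJ/mol.

D(O–H) ≈ 454 kJ/mol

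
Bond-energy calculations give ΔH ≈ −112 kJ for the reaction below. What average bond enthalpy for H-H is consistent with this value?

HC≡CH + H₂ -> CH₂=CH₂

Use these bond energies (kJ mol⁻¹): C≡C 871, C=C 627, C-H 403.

D(H-H) ≈ 450 kJ/mol

Let D be the H-H bond energy.
Σ(broken) = 1×871 + 2×403 + 1×D = 1677 + D
Σ(formed) = 4×403 + 1×627 = 2239
ΔH = Σ(broken) − Σ(formed) = (1677 + D) − (2239) = −562 + D
Setting this equal to −112 kJ gives D = 450 kJ/mol.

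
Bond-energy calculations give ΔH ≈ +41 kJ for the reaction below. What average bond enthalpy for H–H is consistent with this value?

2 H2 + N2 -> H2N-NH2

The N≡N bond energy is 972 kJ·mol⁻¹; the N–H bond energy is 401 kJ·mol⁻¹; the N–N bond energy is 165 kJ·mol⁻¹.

Let D be the H–H bond energy.
Σ(broken) = 2×D + 1×972 = 972 + 2D
Σ(formed) = 4×401 + 1×165 = 1769
ΔH = Σ(broken) − Σ(formed) = (972 + 2D) − (1769) = −797 + 2D
Setting this equal to +41 kJ gives 2D = 838, so D = 419 kJ/mol.

D(H–H) ≈ 419 kJ/mol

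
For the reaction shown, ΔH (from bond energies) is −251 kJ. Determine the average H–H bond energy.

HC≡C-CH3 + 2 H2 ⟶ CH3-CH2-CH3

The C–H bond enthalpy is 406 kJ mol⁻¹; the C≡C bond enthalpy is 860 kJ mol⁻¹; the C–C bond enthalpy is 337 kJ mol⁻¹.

Let D be the H–H bond energy.
Σ(broken) = 1×860 + 1×337 + 4×406 + 2×D = 2821 + 2D
Σ(formed) = 2×337 + 8×406 = 3922
ΔH = Σ(broken) − Σ(formed) = (2821 + 2D) − (3922) = −1101 + 2D
Setting this equal to −251 kJ gives 2D = 850, so D = 425 kJ/mol.

D(H–H) ≈ 425 kJ/mol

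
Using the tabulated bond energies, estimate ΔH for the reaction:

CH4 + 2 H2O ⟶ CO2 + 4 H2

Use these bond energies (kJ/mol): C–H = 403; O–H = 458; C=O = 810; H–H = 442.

ΔH ≈ +56 kJ

Bonds broken (reactants):
  C–H: 4 × 403 = 1612
  O–H: 4 × 458 = 1832
  Σ(broken) = 3444 kJ
Bonds formed (products):
  C=O: 2 × 810 = 1620
  H–H: 4 × 442 = 1768
  Σ(formed) = 3388 kJ
ΔH = Σ(broken) − Σ(formed) = 3444 − 3388 = +56 kJ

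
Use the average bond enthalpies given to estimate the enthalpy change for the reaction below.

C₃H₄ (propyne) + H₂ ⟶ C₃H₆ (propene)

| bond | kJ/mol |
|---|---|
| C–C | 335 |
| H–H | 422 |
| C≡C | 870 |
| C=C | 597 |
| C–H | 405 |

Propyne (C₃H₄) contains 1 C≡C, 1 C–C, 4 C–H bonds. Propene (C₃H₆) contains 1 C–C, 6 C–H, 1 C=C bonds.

Bonds broken (reactants):
  C≡C: 1 × 870 = 870
  C–C: 1 × 335 = 335
  C–H: 4 × 405 = 1620
  H–H: 1 × 422 = 422
  Σ(broken) = 3247 kJ
Bonds formed (products):
  C–C: 1 × 335 = 335
  C–H: 6 × 405 = 2430
  C=C: 1 × 597 = 597
  Σ(formed) = 3362 kJ
ΔH = Σ(broken) − Σ(formed) = 3247 − 3362 = −115 kJ

ΔH ≈ −115 kJ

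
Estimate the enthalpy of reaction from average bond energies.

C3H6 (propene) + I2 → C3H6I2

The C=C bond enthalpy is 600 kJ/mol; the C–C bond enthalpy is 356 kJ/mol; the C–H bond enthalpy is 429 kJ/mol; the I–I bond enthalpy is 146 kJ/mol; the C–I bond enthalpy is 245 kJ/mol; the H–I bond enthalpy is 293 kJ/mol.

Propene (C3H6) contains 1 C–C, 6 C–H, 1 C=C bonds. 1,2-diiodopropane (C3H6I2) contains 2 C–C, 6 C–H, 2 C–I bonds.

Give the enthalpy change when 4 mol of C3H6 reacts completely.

Bonds broken (reactants):
  C–C: 1 × 356 = 356
  C–H: 6 × 429 = 2574
  C=C: 1 × 600 = 600
  I–I: 1 × 146 = 146
  Σ(broken) = 3676 kJ
Bonds formed (products):
  C–C: 2 × 356 = 712
  C–H: 6 × 429 = 2574
  C–I: 2 × 245 = 490
  Σ(formed) = 3776 kJ
ΔH = Σ(broken) − Σ(formed) = 3676 − 3776 = −100 kJ
For 4× the reaction as written: 4 × (−100) = −400 kJ

ΔH = −400 kJ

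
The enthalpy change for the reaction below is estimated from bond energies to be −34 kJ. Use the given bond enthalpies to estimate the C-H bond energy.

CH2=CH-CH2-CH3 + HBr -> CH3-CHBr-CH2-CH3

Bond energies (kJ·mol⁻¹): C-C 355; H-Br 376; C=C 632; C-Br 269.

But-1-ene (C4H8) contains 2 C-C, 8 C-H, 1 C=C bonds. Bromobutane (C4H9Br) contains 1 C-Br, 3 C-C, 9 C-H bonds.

D(C-H) ≈ 418 kJ/mol

Let D be the C-H bond energy.
Σ(broken) = 2×355 + 8×D + 1×632 + 1×376 = 1718 + 8D
Σ(formed) = 1×269 + 3×355 + 9×D = 1334 + 9D
ΔH = Σ(broken) − Σ(formed) = (1718 + 8D) − (1334 + 9D) = +384 − D
Setting this equal to −34 kJ gives D = 418 kJ/mol.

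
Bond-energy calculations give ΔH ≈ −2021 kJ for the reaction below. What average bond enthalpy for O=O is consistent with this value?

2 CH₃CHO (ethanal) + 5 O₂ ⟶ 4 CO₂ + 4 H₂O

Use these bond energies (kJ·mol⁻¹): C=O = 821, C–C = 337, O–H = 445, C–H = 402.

Let D be the O=O bond energy.
Σ(broken) = 2×337 + 8×402 + 2×821 + 5×D = 5532 + 5D
Σ(formed) = 8×821 + 8×445 = 10128
ΔH = Σ(broken) − Σ(formed) = (5532 + 5D) − (10128) = −4596 + 5D
Setting this equal to −2021 kJ gives 5D = 2575, so D = 515 kJ/mol.

D(O=O) ≈ 515 kJ/mol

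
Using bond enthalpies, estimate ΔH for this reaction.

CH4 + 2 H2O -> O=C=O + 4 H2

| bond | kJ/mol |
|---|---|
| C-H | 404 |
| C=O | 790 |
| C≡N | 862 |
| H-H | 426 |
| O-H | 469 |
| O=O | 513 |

ΔH ≈ +208 kJ

Bonds broken (reactants):
  C-H: 4 × 404 = 1616
  O-H: 4 × 469 = 1876
  Σ(broken) = 3492 kJ
Bonds formed (products):
  C=O: 2 × 790 = 1580
  H-H: 4 × 426 = 1704
  Σ(formed) = 3284 kJ
ΔH = Σ(broken) − Σ(formed) = 3492 − 3284 = +208 kJ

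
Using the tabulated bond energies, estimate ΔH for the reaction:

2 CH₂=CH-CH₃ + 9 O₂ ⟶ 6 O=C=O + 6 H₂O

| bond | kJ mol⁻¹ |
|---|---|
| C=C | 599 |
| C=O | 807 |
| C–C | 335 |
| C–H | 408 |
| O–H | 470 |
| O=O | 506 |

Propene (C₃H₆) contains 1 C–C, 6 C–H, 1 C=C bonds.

ΔH ≈ −4006 kJ

Bonds broken (reactants):
  C–C: 2 × 335 = 670
  C–H: 12 × 408 = 4896
  C=C: 2 × 599 = 1198
  O=O: 9 × 506 = 4554
  Σ(broken) = 11318 kJ
Bonds formed (products):
  C=O: 12 × 807 = 9684
  O–H: 12 × 470 = 5640
  Σ(formed) = 15324 kJ
ΔH = Σ(broken) − Σ(formed) = 11318 − 15324 = −4006 kJ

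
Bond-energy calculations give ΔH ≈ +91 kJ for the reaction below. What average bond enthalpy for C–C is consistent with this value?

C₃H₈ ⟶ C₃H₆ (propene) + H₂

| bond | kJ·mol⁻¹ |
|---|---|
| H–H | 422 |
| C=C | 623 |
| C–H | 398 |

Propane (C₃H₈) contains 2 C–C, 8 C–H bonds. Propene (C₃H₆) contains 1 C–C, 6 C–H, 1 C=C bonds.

D(C–C) ≈ 340 kJ/mol

Let D be the C–C bond energy.
Σ(broken) = 2×D + 8×398 = 3184 + 2D
Σ(formed) = 1×D + 6×398 + 1×623 + 1×422 = 3433 + D
ΔH = Σ(broken) − Σ(formed) = (3184 + 2D) − (3433 + D) = −249 + D
Setting this equal to +91 kJ gives D = 340 kJ/mol.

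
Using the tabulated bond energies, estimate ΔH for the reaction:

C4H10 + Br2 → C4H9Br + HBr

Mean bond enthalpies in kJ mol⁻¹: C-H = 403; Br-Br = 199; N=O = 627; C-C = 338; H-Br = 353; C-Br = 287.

ΔH ≈ −38 kJ

Bonds broken (reactants):
  Br-Br: 1 × 199 = 199
  C-C: 3 × 338 = 1014
  C-H: 10 × 403 = 4030
  Σ(broken) = 5243 kJ
Bonds formed (products):
  C-Br: 1 × 287 = 287
  C-C: 3 × 338 = 1014
  C-H: 9 × 403 = 3627
  H-Br: 1 × 353 = 353
  Σ(formed) = 5281 kJ
ΔH = Σ(broken) − Σ(formed) = 5243 − 5281 = −38 kJ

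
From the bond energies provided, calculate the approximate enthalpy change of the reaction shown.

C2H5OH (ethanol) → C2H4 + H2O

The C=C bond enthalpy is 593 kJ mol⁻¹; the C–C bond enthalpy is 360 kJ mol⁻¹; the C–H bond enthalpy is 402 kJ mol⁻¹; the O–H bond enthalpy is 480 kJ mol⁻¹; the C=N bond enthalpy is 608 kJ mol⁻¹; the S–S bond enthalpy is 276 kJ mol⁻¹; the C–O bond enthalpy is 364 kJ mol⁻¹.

Bonds broken (reactants):
  C–C: 1 × 360 = 360
  C–H: 5 × 402 = 2010
  C–O: 1 × 364 = 364
  O–H: 1 × 480 = 480
  Σ(broken) = 3214 kJ
Bonds formed (products):
  C–H: 4 × 402 = 1608
  C=C: 1 × 593 = 593
  O–H: 2 × 480 = 960
  Σ(formed) = 3161 kJ
ΔH = Σ(broken) − Σ(formed) = 3214 − 3161 = +53 kJ

ΔH ≈ +53 kJ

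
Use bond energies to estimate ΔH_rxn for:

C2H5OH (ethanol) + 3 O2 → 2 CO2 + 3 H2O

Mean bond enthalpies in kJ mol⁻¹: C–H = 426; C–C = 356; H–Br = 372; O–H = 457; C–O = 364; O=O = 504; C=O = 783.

ΔH ≈ −1055 kJ

Bonds broken (reactants):
  C–C: 1 × 356 = 356
  C–H: 5 × 426 = 2130
  C–O: 1 × 364 = 364
  O–H: 1 × 457 = 457
  O=O: 3 × 504 = 1512
  Σ(broken) = 4819 kJ
Bonds formed (products):
  C=O: 4 × 783 = 3132
  O–H: 6 × 457 = 2742
  Σ(formed) = 5874 kJ
ΔH = Σ(broken) − Σ(formed) = 4819 − 5874 = −1055 kJ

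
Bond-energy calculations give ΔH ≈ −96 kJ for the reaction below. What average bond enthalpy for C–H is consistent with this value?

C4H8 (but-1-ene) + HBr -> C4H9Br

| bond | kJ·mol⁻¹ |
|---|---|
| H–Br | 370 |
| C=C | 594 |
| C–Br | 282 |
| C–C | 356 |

Let D be the C–H bond energy.
Σ(broken) = 2×356 + 8×D + 1×594 + 1×370 = 1676 + 8D
Σ(formed) = 1×282 + 3×356 + 9×D = 1350 + 9D
ΔH = Σ(broken) − Σ(formed) = (1676 + 8D) − (1350 + 9D) = +326 − D
Setting this equal to −96 kJ gives D = 422 kJ/mol.

D(C–H) ≈ 422 kJ/mol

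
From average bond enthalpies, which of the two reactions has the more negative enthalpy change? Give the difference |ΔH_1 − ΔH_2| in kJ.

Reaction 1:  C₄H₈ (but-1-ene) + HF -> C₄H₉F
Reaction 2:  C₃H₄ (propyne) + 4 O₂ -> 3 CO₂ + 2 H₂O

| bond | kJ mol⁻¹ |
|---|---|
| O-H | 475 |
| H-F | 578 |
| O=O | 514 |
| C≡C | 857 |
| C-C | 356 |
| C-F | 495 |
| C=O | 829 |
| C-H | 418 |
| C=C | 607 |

Reaction 2, by 1849 kJ

Reaction 1:
  Bonds broken (reactants):
    C-C: 2 × 356 = 712
    C-H: 8 × 418 = 3344
    C=C: 1 × 607 = 607
    H-F: 1 × 578 = 578
    Σ(broken) = 5241 kJ
  Bonds formed (products):
    C-C: 3 × 356 = 1068
    C-F: 1 × 495 = 495
    C-H: 9 × 418 = 3762
    Σ(formed) = 5325 kJ
  ΔH_1 = 5241 − 5325 = −84 kJ
Reaction 2:
  Bonds broken (reactants):
    C≡C: 1 × 857 = 857
    C-C: 1 × 356 = 356
    C-H: 4 × 418 = 1672
    O=O: 4 × 514 = 2056
    Σ(broken) = 4941 kJ
  Bonds formed (products):
    C=O: 6 × 829 = 4974
    O-H: 4 × 475 = 1900
    Σ(formed) = 6874 kJ
  ΔH_2 = 4941 − 6874 = −1933 kJ
ΔH_1 − ΔH_2 = +1849 kJ, so reaction 2 has the more negative ΔH; |ΔH_1 − ΔH_2| = 1849 kJ.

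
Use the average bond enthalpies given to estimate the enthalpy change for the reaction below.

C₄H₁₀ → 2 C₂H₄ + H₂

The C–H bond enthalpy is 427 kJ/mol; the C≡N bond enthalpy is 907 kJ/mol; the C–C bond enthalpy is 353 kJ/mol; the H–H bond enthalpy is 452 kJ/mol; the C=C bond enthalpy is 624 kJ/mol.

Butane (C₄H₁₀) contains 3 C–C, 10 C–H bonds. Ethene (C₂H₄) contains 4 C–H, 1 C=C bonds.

Bonds broken (reactants):
  C–C: 3 × 353 = 1059
  C–H: 10 × 427 = 4270
  Σ(broken) = 5329 kJ
Bonds formed (products):
  C–H: 8 × 427 = 3416
  C=C: 2 × 624 = 1248
  H–H: 1 × 452 = 452
  Σ(formed) = 5116 kJ
ΔH = Σ(broken) − Σ(formed) = 5329 − 5116 = +213 kJ

ΔH ≈ +213 kJ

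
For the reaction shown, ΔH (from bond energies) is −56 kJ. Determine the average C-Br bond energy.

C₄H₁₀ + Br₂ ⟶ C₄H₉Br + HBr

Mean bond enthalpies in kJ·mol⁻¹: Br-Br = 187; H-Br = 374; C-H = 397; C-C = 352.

D(C-Br) ≈ 266 kJ/mol

Let D be the C-Br bond energy.
Σ(broken) = 1×187 + 3×352 + 10×397 = 5213
Σ(formed) = 1×D + 3×352 + 9×397 + 1×374 = 5003 + D
ΔH = Σ(broken) − Σ(formed) = (5213) − (5003 + D) = +210 − D
Setting this equal to −56 kJ gives D = 266 kJ/mol.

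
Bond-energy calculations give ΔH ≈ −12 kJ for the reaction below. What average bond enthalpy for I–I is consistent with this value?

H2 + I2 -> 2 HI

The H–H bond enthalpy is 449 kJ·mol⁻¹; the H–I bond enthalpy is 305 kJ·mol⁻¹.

Let D be the I–I bond energy.
Σ(broken) = 1×449 + 1×D = 449 + D
Σ(formed) = 2×305 = 610
ΔH = Σ(broken) − Σ(formed) = (449 + D) − (610) = −161 + D
Setting this equal to −12 kJ gives D = 149 kJ/mol.

D(I–I) ≈ 149 kJ/mol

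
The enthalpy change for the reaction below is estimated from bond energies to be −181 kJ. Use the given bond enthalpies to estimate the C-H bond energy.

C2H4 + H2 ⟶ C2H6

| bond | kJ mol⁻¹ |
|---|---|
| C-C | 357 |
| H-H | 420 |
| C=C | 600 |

D(C-H) ≈ 422 kJ/mol

Let D be the C-H bond energy.
Σ(broken) = 4×D + 1×600 + 1×420 = 1020 + 4D
Σ(formed) = 1×357 + 6×D = 357 + 6D
ΔH = Σ(broken) − Σ(formed) = (1020 + 4D) − (357 + 6D) = +663 − 2D
Setting this equal to −181 kJ gives 2D = 844, so D = 422 kJ/mol.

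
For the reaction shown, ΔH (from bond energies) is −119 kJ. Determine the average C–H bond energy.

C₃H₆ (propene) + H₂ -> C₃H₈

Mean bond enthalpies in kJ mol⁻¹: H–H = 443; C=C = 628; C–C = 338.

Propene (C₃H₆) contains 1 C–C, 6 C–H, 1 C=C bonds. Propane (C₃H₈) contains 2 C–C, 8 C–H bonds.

D(C–H) ≈ 426 kJ/mol

Let D be the C–H bond energy.
Σ(broken) = 1×338 + 6×D + 1×628 + 1×443 = 1409 + 6D
Σ(formed) = 2×338 + 8×D = 676 + 8D
ΔH = Σ(broken) − Σ(formed) = (1409 + 6D) − (676 + 8D) = +733 − 2D
Setting this equal to −119 kJ gives 2D = 852, so D = 426 kJ/mol.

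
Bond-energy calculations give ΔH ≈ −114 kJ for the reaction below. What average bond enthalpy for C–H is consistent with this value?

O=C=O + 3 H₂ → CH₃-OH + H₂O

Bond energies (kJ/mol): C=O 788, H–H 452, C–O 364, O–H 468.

Let D be the C–H bond energy.
Σ(broken) = 2×788 + 3×452 = 2932
Σ(formed) = 3×D + 1×364 + 3×468 = 1768 + 3D
ΔH = Σ(broken) − Σ(formed) = (2932) − (1768 + 3D) = +1164 − 3D
Setting this equal to −114 kJ gives 3D = 1278, so D = 426 kJ/mol.

D(C–H) ≈ 426 kJ/mol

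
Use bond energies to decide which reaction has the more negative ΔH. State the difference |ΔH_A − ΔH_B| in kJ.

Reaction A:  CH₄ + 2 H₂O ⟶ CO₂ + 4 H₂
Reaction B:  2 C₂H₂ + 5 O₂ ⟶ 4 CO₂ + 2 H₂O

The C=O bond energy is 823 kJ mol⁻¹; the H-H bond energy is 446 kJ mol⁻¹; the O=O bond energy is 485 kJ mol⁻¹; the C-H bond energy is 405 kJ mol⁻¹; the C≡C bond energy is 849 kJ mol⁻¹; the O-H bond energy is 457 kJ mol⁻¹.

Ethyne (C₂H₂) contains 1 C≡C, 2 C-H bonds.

Reaction B, by 2687 kJ

Reaction A:
  Bonds broken (reactants):
    C-H: 4 × 405 = 1620
    O-H: 4 × 457 = 1828
    Σ(broken) = 3448 kJ
  Bonds formed (products):
    C=O: 2 × 823 = 1646
    H-H: 4 × 446 = 1784
    Σ(formed) = 3430 kJ
  ΔH_A = 3448 − 3430 = +18 kJ
Reaction B:
  Bonds broken (reactants):
    C≡C: 2 × 849 = 1698
    C-H: 4 × 405 = 1620
    O=O: 5 × 485 = 2425
    Σ(broken) = 5743 kJ
  Bonds formed (products):
    C=O: 8 × 823 = 6584
    O-H: 4 × 457 = 1828
    Σ(formed) = 8412 kJ
  ΔH_B = 5743 − 8412 = −2669 kJ
ΔH_A − ΔH_B = +2687 kJ, so reaction B has the more negative ΔH; |ΔH_A − ΔH_B| = 2687 kJ.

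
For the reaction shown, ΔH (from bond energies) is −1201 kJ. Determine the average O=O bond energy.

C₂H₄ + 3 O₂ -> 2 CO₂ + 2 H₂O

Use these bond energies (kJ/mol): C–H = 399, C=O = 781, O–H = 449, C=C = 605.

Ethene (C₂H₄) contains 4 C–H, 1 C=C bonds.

Let D be the O=O bond energy.
Σ(broken) = 4×399 + 1×605 + 3×D = 2201 + 3D
Σ(formed) = 4×781 + 4×449 = 4920
ΔH = Σ(broken) − Σ(formed) = (2201 + 3D) − (4920) = −2719 + 3D
Setting this equal to −1201 kJ gives 3D = 1518, so D = 506 kJ/mol.

D(O=O) ≈ 506 kJ/mol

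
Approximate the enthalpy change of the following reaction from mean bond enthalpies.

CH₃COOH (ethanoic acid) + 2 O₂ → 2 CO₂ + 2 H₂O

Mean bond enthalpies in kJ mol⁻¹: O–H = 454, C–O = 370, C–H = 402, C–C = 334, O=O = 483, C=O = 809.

Bonds broken (reactants):
  C–C: 1 × 334 = 334
  C–H: 3 × 402 = 1206
  C–O: 1 × 370 = 370
  C=O: 1 × 809 = 809
  O–H: 1 × 454 = 454
  O=O: 2 × 483 = 966
  Σ(broken) = 4139 kJ
Bonds formed (products):
  C=O: 4 × 809 = 3236
  O–H: 4 × 454 = 1816
  Σ(formed) = 5052 kJ
ΔH = Σ(broken) − Σ(formed) = 4139 − 5052 = −913 kJ

ΔH ≈ −913 kJ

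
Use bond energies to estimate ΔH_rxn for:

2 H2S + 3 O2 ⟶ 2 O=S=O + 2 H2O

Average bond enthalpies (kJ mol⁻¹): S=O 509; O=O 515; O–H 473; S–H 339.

ΔH ≈ −1027 kJ

Bonds broken (reactants):
  O=O: 3 × 515 = 1545
  S–H: 4 × 339 = 1356
  Σ(broken) = 2901 kJ
Bonds formed (products):
  O–H: 4 × 473 = 1892
  S=O: 4 × 509 = 2036
  Σ(formed) = 3928 kJ
ΔH = Σ(broken) − Σ(formed) = 2901 − 3928 = −1027 kJ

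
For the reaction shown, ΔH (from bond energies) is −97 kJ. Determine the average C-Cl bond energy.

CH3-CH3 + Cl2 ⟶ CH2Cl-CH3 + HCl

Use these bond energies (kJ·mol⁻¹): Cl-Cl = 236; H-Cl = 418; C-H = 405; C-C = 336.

D(C-Cl) ≈ 320 kJ/mol

Let D be the C-Cl bond energy.
Σ(broken) = 1×336 + 6×405 + 1×236 = 3002
Σ(formed) = 1×336 + 1×D + 5×405 + 1×418 = 2779 + D
ΔH = Σ(broken) − Σ(formed) = (3002) − (2779 + D) = +223 − D
Setting this equal to −97 kJ gives D = 320 kJ/mol.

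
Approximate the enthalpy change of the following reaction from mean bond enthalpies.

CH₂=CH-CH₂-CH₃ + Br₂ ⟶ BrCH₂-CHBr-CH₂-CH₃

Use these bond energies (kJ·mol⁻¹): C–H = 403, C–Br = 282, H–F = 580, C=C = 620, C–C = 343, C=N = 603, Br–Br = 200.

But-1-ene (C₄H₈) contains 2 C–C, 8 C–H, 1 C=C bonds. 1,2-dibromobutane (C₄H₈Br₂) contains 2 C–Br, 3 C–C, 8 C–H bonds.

ΔH ≈ −87 kJ

Bonds broken (reactants):
  Br–Br: 1 × 200 = 200
  C–C: 2 × 343 = 686
  C–H: 8 × 403 = 3224
  C=C: 1 × 620 = 620
  Σ(broken) = 4730 kJ
Bonds formed (products):
  C–Br: 2 × 282 = 564
  C–C: 3 × 343 = 1029
  C–H: 8 × 403 = 3224
  Σ(formed) = 4817 kJ
ΔH = Σ(broken) − Σ(formed) = 4730 − 4817 = −87 kJ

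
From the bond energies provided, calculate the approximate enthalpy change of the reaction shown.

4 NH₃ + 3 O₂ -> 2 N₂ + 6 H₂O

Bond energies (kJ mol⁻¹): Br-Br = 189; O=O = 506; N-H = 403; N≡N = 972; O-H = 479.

ΔH ≈ −1338 kJ

Bonds broken (reactants):
  N-H: 12 × 403 = 4836
  O=O: 3 × 506 = 1518
  Σ(broken) = 6354 kJ
Bonds formed (products):
  N≡N: 2 × 972 = 1944
  O-H: 12 × 479 = 5748
  Σ(formed) = 7692 kJ
ΔH = Σ(broken) − Σ(formed) = 6354 − 7692 = −1338 kJ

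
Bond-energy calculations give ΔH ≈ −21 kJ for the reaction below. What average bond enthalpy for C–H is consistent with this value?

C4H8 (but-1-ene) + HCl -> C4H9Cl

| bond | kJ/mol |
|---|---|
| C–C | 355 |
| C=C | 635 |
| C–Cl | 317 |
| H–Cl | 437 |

Let D be the C–H bond energy.
Σ(broken) = 2×355 + 8×D + 1×635 + 1×437 = 1782 + 8D
Σ(formed) = 3×355 + 1×317 + 9×D = 1382 + 9D
ΔH = Σ(broken) − Σ(formed) = (1782 + 8D) − (1382 + 9D) = +400 − D
Setting this equal to −21 kJ gives D = 421 kJ/mol.

D(C–H) ≈ 421 kJ/mol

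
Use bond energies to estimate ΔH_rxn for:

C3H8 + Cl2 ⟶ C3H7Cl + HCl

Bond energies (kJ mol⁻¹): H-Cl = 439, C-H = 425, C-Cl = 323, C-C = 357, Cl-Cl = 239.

ΔH ≈ −98 kJ

Bonds broken (reactants):
  C-C: 2 × 357 = 714
  C-H: 8 × 425 = 3400
  Cl-Cl: 1 × 239 = 239
  Σ(broken) = 4353 kJ
Bonds formed (products):
  C-C: 2 × 357 = 714
  C-Cl: 1 × 323 = 323
  C-H: 7 × 425 = 2975
  H-Cl: 1 × 439 = 439
  Σ(formed) = 4451 kJ
ΔH = Σ(broken) − Σ(formed) = 4353 − 4451 = −98 kJ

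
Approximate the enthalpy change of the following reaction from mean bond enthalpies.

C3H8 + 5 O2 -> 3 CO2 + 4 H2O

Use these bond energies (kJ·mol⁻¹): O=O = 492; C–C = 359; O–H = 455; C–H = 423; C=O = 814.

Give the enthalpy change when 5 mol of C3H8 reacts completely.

ΔH = −9810 kJ

Bonds broken (reactants):
  C–C: 2 × 359 = 718
  C–H: 8 × 423 = 3384
  O=O: 5 × 492 = 2460
  Σ(broken) = 6562 kJ
Bonds formed (products):
  C=O: 6 × 814 = 4884
  O–H: 8 × 455 = 3640
  Σ(formed) = 8524 kJ
ΔH = Σ(broken) − Σ(formed) = 6562 − 8524 = −1962 kJ
For 5× the reaction as written: 5 × (−1962) = −9810 kJ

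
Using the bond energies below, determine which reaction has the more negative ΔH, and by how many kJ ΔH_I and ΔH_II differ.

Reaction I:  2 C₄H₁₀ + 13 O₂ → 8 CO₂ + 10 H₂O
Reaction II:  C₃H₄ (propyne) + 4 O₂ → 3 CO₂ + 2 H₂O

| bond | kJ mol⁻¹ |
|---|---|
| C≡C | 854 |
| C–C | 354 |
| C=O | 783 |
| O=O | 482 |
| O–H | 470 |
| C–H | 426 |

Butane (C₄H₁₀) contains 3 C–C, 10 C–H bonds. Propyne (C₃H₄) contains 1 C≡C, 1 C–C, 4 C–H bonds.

Reaction I:
  Bonds broken (reactants):
    C–C: 6 × 354 = 2124
    C–H: 20 × 426 = 8520
    O=O: 13 × 482 = 6266
    Σ(broken) = 16910 kJ
  Bonds formed (products):
    C=O: 16 × 783 = 12528
    O–H: 20 × 470 = 9400
    Σ(formed) = 21928 kJ
  ΔH_I = 16910 − 21928 = −5018 kJ
Reaction II:
  Bonds broken (reactants):
    C≡C: 1 × 854 = 854
    C–C: 1 × 354 = 354
    C–H: 4 × 426 = 1704
    O=O: 4 × 482 = 1928
    Σ(broken) = 4840 kJ
  Bonds formed (products):
    C=O: 6 × 783 = 4698
    O–H: 4 × 470 = 1880
    Σ(formed) = 6578 kJ
  ΔH_II = 4840 − 6578 = −1738 kJ
ΔH_I − ΔH_II = −3280 kJ, so reaction I has the more negative ΔH; |ΔH_I − ΔH_II| = 3280 kJ.

Reaction I, by 3280 kJ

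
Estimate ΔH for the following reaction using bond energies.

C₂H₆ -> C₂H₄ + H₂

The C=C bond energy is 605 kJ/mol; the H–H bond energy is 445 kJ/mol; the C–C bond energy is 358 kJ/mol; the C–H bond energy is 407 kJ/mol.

ΔH ≈ +122 kJ

Bonds broken (reactants):
  C–C: 1 × 358 = 358
  C–H: 6 × 407 = 2442
  Σ(broken) = 2800 kJ
Bonds formed (products):
  C–H: 4 × 407 = 1628
  C=C: 1 × 605 = 605
  H–H: 1 × 445 = 445
  Σ(formed) = 2678 kJ
ΔH = Σ(broken) − Σ(formed) = 2800 − 2678 = +122 kJ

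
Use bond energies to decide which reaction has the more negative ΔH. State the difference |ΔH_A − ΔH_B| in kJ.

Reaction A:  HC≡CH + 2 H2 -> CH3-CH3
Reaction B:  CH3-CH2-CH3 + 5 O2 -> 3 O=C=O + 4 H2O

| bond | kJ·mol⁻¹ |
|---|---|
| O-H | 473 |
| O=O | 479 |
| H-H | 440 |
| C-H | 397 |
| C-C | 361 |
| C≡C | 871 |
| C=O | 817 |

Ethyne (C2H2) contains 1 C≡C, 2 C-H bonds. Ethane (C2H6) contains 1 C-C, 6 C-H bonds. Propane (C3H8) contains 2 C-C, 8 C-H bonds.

Reaction A:
  Bonds broken (reactants):
    C≡C: 1 × 871 = 871
    C-H: 2 × 397 = 794
    H-H: 2 × 440 = 880
    Σ(broken) = 2545 kJ
  Bonds formed (products):
    C-C: 1 × 361 = 361
    C-H: 6 × 397 = 2382
    Σ(formed) = 2743 kJ
  ΔH_A = 2545 − 2743 = −198 kJ
Reaction B:
  Bonds broken (reactants):
    C-C: 2 × 361 = 722
    C-H: 8 × 397 = 3176
    O=O: 5 × 479 = 2395
    Σ(broken) = 6293 kJ
  Bonds formed (products):
    C=O: 6 × 817 = 4902
    O-H: 8 × 473 = 3784
    Σ(formed) = 8686 kJ
  ΔH_B = 6293 − 8686 = −2393 kJ
ΔH_A − ΔH_B = +2195 kJ, so reaction B has the more negative ΔH; |ΔH_A − ΔH_B| = 2195 kJ.

Reaction B, by 2195 kJ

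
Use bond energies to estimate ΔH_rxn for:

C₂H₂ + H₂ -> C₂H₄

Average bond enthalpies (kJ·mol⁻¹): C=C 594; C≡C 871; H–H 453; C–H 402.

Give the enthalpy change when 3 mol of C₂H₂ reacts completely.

Bonds broken (reactants):
  C≡C: 1 × 871 = 871
  C–H: 2 × 402 = 804
  H–H: 1 × 453 = 453
  Σ(broken) = 2128 kJ
Bonds formed (products):
  C–H: 4 × 402 = 1608
  C=C: 1 × 594 = 594
  Σ(formed) = 2202 kJ
ΔH = Σ(broken) − Σ(formed) = 2128 − 2202 = −74 kJ
For 3× the reaction as written: 3 × (−74) = −222 kJ

ΔH = −222 kJ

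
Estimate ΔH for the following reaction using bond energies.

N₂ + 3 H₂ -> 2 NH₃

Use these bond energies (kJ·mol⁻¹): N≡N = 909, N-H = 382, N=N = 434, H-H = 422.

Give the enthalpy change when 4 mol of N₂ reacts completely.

ΔH = −468 kJ

Bonds broken (reactants):
  H-H: 3 × 422 = 1266
  N≡N: 1 × 909 = 909
  Σ(broken) = 2175 kJ
Bonds formed (products):
  N-H: 6 × 382 = 2292
  Σ(formed) = 2292 kJ
ΔH = Σ(broken) − Σ(formed) = 2175 − 2292 = −117 kJ
For 4× the reaction as written: 4 × (−117) = −468 kJ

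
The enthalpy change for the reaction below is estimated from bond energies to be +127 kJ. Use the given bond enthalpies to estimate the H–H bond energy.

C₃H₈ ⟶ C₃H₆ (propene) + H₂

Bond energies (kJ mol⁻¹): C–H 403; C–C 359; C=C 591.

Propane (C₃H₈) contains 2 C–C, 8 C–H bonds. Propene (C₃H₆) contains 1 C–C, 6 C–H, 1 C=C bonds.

Let D be the H–H bond energy.
Σ(broken) = 2×359 + 8×403 = 3942
Σ(formed) = 1×359 + 6×403 + 1×591 + 1×D = 3368 + D
ΔH = Σ(broken) − Σ(formed) = (3942) − (3368 + D) = +574 − D
Setting this equal to +127 kJ gives D = 447 kJ/mol.

D(H–H) ≈ 447 kJ/mol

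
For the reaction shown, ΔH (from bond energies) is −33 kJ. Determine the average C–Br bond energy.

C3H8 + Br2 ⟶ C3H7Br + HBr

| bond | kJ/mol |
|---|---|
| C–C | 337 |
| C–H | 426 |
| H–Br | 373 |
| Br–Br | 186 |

D(C–Br) ≈ 272 kJ/mol

Let D be the C–Br bond energy.
Σ(broken) = 1×186 + 2×337 + 8×426 = 4268
Σ(formed) = 1×D + 2×337 + 7×426 + 1×373 = 4029 + D
ΔH = Σ(broken) − Σ(formed) = (4268) − (4029 + D) = +239 − D
Setting this equal to −33 kJ gives D = 272 kJ/mol.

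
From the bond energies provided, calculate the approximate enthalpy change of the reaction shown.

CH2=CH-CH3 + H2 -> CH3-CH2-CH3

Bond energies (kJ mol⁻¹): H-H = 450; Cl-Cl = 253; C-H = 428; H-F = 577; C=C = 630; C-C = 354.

ΔH ≈ −130 kJ

Bonds broken (reactants):
  C-C: 1 × 354 = 354
  C-H: 6 × 428 = 2568
  C=C: 1 × 630 = 630
  H-H: 1 × 450 = 450
  Σ(broken) = 4002 kJ
Bonds formed (products):
  C-C: 2 × 354 = 708
  C-H: 8 × 428 = 3424
  Σ(formed) = 4132 kJ
ΔH = Σ(broken) − Σ(formed) = 4002 − 4132 = −130 kJ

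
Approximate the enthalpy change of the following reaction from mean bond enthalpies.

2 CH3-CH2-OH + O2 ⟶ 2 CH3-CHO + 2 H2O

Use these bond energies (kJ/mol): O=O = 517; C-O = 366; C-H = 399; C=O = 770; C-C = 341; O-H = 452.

ΔH ≈ −397 kJ

Bonds broken (reactants):
  C-C: 2 × 341 = 682
  C-H: 10 × 399 = 3990
  C-O: 2 × 366 = 732
  O-H: 2 × 452 = 904
  O=O: 1 × 517 = 517
  Σ(broken) = 6825 kJ
Bonds formed (products):
  C-C: 2 × 341 = 682
  C-H: 8 × 399 = 3192
  C=O: 2 × 770 = 1540
  O-H: 4 × 452 = 1808
  Σ(formed) = 7222 kJ
ΔH = Σ(broken) − Σ(formed) = 6825 − 7222 = −397 kJ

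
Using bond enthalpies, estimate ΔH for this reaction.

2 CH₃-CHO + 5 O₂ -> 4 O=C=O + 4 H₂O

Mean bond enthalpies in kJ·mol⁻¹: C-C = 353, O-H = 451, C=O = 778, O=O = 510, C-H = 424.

Bonds broken (reactants):
  C-C: 2 × 353 = 706
  C-H: 8 × 424 = 3392
  C=O: 2 × 778 = 1556
  O=O: 5 × 510 = 2550
  Σ(broken) = 8204 kJ
Bonds formed (products):
  C=O: 8 × 778 = 6224
  O-H: 8 × 451 = 3608
  Σ(formed) = 9832 kJ
ΔH = Σ(broken) − Σ(formed) = 8204 − 9832 = −1628 kJ

ΔH ≈ −1628 kJ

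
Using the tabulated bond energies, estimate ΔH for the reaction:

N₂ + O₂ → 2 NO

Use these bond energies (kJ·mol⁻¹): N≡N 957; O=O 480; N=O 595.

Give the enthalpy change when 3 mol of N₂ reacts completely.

Bonds broken (reactants):
  N≡N: 1 × 957 = 957
  O=O: 1 × 480 = 480
  Σ(broken) = 1437 kJ
Bonds formed (products):
  N=O: 2 × 595 = 1190
  Σ(formed) = 1190 kJ
ΔH = Σ(broken) − Σ(formed) = 1437 − 1190 = +247 kJ
For 3× the reaction as written: 3 × (+247) = +741 kJ

ΔH = +741 kJ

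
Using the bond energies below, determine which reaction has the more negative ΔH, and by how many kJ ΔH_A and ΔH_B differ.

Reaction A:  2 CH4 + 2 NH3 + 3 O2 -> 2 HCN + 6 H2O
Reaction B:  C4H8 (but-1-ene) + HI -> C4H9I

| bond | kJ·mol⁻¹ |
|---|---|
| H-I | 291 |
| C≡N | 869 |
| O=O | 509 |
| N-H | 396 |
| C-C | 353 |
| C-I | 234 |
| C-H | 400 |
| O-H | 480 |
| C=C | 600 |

Reaction A:
  Bonds broken (reactants):
    C-H: 8 × 400 = 3200
    N-H: 6 × 396 = 2376
    O=O: 3 × 509 = 1527
    Σ(broken) = 7103 kJ
  Bonds formed (products):
    C≡N: 2 × 869 = 1738
    C-H: 2 × 400 = 800
    O-H: 12 × 480 = 5760
    Σ(formed) = 8298 kJ
  ΔH_A = 7103 − 8298 = −1195 kJ
Reaction B:
  Bonds broken (reactants):
    C-C: 2 × 353 = 706
    C-H: 8 × 400 = 3200
    C=C: 1 × 600 = 600
    H-I: 1 × 291 = 291
    Σ(broken) = 4797 kJ
  Bonds formed (products):
    C-C: 3 × 353 = 1059
    C-H: 9 × 400 = 3600
    C-I: 1 × 234 = 234
    Σ(formed) = 4893 kJ
  ΔH_B = 4797 − 4893 = −96 kJ
ΔH_A − ΔH_B = −1099 kJ, so reaction A has the more negative ΔH; |ΔH_A − ΔH_B| = 1099 kJ.

Reaction A, by 1099 kJ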